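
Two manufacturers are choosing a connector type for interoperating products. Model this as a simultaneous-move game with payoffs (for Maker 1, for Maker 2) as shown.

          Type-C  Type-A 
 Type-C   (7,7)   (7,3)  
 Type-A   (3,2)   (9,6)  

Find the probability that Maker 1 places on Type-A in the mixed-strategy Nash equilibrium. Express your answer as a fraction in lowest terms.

Maker 1's mix p on Type-C must make Maker 2 indifferent between Type-C and Type-A.
Maker 2's payoff from Type-C: 7p + 2(1−p). From Type-A: 3p + 6(1−p).
Set equal: 4p = 4(1−p) → p = 4/8 = 1/2.
Probability on Type-A is 1 − 1/2 = 1/2.

1/2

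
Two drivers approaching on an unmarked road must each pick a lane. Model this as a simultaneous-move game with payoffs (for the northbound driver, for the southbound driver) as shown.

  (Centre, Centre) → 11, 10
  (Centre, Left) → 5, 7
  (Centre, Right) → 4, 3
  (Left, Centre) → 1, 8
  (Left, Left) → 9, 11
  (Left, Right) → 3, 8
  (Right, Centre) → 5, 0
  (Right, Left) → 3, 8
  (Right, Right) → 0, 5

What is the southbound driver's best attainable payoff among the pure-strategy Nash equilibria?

Both Centre is a pure NE (the northbound driver: 11 ≥ 5; the southbound driver: 10 ≥ 7). The southbound driver gets 10.
Both Left is a pure NE (the northbound driver: 9 ≥ 5; the southbound driver: 11 ≥ 8). The southbound driver gets 11.
Every other cell has a profitable deviation for at least one player. Highest of {10, 11} is 11.

11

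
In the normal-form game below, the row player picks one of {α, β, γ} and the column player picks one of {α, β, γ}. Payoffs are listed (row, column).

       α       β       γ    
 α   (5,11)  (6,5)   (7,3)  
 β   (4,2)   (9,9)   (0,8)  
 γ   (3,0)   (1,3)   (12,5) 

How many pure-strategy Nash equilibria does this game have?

Both α: the row player gets 5 (best alternative 4); the column player gets 11 (best alternative 5). Neither deviates — NE.
Both β: the row player gets 9 (best alternative 6); the column player gets 9 (best alternative 8). Neither deviates — NE.
Both γ: the row player gets 12 (best alternative 7); the column player gets 5 (best alternative 3). Neither deviates — NE.
(γ, β) is not a NE: the row player would switch to β (9 > 1).
No other cell survives both best-response checks, so there are 3 pure NE.

3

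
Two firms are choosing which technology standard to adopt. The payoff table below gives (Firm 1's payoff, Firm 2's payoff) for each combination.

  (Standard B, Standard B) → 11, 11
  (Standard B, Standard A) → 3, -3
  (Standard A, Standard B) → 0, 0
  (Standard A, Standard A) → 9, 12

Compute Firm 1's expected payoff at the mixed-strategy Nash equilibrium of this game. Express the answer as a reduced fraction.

99/17

Firm 2 mixes with probability q on Standard B, chosen so Firm 1 is indifferent: 11q + 3(1−q) = 0q + 9(1−q) gives q = 6/17.
Firm 1's expected payoff (from either row, since indifferent) is 11·6/17 + 3·11/17 = 99/17.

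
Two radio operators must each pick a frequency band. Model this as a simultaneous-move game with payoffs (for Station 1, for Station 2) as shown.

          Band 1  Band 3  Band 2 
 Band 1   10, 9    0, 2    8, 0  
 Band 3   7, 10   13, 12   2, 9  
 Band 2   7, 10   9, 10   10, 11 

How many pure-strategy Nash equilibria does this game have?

3

Both Band 1: Station 1 gets 10 (best alternative 7); Station 2 gets 9 (best alternative 2). Neither deviates — NE.
Both Band 3: Station 1 gets 13 (best alternative 9); Station 2 gets 12 (best alternative 10). Neither deviates — NE.
Both Band 2: Station 1 gets 10 (best alternative 8); Station 2 gets 11 (best alternative 10). Neither deviates — NE.
(Band 2, Band 1) is not a NE: Station 1 would switch to Band 1 (10 > 7).
No other cell survives both best-response checks, so there are 3 pure NE.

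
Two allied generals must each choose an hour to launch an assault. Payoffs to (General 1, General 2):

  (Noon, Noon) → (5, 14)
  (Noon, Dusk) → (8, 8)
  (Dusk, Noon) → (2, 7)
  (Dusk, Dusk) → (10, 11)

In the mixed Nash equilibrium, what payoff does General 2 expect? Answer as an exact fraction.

General 1 mixes with probability p on Noon, chosen so General 2 is indifferent: 14p + 7(1−p) = 8p + 11(1−p) gives p = 2/5.
General 2's expected payoff is 14·2/5 + 7·3/5 = 49/5.

49/5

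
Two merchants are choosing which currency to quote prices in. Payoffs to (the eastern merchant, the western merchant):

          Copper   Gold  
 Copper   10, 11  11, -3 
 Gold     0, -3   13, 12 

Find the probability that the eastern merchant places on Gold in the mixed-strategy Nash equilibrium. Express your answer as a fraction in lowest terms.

14/29

The eastern merchant's mix p on Copper must make the western merchant indifferent between Copper and Gold.
The western merchant's payoff from Copper: 11p + (-3)(1−p). From Gold: (-3)p + 12(1−p).
Set equal: 14p = 15(1−p) → p = 15/29.
Probability on Gold is 1 − 15/29 = 14/29.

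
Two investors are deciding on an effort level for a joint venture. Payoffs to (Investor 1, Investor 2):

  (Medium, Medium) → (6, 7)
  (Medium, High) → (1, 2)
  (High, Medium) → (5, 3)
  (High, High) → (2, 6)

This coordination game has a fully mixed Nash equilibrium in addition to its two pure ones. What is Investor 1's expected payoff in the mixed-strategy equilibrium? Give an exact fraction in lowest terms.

7/2

Investor 2 mixes with probability q on Medium, chosen so Investor 1 is indifferent: 6q + 1(1−q) = 5q + 2(1−q) gives q = 1/2.
Investor 1's expected payoff (from either row, since indifferent) is 6·1/2 + 1·1/2 = 7/2.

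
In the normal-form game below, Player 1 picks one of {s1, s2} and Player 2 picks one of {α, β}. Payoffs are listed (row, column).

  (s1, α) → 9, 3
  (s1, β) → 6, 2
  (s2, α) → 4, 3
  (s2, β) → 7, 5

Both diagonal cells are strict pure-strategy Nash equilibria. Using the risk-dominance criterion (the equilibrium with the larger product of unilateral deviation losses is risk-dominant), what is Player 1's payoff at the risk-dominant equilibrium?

At (s1, α): Player 1 loses 9 − 4 = 5 by deviating; Player 2 loses 3 − 2 = 1. Product = 5·1 = 5.
At (s2, β): Player 1 loses 7 − 6 = 1 by deviating; Player 2 loses 5 − 3 = 2. Product = 1·2 = 2.
5 > 2, so (s1, α) is risk-dominant. Player 1's payoff there is 9.

9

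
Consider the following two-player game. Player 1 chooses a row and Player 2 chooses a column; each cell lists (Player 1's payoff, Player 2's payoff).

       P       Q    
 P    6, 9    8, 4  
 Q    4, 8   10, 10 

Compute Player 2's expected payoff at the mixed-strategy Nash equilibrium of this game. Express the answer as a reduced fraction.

Player 1 mixes with probability p on P, chosen so Player 2 is indifferent: 9p + 8(1−p) = 4p + 10(1−p) gives p = 2/7.
Player 2's expected payoff is 9·2/7 + 8·5/7 = 58/7.

58/7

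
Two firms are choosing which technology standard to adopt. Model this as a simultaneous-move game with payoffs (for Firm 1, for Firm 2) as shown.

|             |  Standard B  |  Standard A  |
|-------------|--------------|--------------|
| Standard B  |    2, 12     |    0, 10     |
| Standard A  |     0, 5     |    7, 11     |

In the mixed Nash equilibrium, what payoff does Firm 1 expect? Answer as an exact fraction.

Firm 2 mixes with probability q on Standard B, chosen so Firm 1 is indifferent: 2q + 0(1−q) = 0q + 7(1−q) gives q = 7/9.
Firm 1's expected payoff (from either row, since indifferent) is 2·7/9 + 0·2/9 = 14/9.

14/9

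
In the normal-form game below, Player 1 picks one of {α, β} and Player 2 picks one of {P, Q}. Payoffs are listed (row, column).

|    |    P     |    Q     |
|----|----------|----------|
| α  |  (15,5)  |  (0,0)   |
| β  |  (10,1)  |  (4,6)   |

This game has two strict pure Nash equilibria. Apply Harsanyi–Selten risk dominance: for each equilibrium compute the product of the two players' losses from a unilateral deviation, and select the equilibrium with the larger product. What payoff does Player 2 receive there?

At (α, P): Player 1 loses 15 − 10 = 5 by deviating; Player 2 loses 5 − 0 = 5. Product = 5·5 = 25.
At (β, Q): Player 1 loses 4 − 0 = 4 by deviating; Player 2 loses 6 − 1 = 5. Product = 4·5 = 20.
25 > 20, so (α, P) is risk-dominant. Player 2's payoff there is 5.

5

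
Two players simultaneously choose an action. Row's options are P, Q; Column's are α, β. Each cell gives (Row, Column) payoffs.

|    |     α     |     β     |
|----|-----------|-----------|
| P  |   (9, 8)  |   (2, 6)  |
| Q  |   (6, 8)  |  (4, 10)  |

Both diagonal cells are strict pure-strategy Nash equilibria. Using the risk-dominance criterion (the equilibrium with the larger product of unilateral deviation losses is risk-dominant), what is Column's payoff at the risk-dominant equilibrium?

8

At (P, α): Row loses 9 − 6 = 3 by deviating; Column loses 8 − 6 = 2. Product = 3·2 = 6.
At (Q, β): Row loses 4 − 2 = 2 by deviating; Column loses 10 − 8 = 2. Product = 2·2 = 4.
6 > 4, so (P, α) is risk-dominant. Column's payoff there is 8.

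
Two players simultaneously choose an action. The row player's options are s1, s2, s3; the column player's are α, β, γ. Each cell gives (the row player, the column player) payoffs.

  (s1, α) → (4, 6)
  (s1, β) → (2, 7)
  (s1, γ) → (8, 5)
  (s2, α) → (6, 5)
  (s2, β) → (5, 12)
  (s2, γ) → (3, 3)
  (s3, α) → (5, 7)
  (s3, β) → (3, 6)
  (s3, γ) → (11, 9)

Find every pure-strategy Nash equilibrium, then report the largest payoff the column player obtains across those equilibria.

(s2, β) is a pure NE (the row player: 5 ≥ 3; the column player: 12 ≥ 5). The column player gets 12.
(s3, γ) is a pure NE (the row player: 11 ≥ 8; the column player: 9 ≥ 7). The column player gets 9.
Every other cell has a profitable deviation for at least one player. Highest of {12, 9} is 12.

12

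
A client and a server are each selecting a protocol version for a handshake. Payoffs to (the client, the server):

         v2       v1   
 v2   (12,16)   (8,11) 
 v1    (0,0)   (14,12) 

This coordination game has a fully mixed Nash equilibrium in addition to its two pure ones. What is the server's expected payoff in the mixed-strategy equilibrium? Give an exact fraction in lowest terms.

The client mixes with probability p on v2, chosen so the server is indifferent: 16p + 0(1−p) = 11p + 12(1−p) gives p = 12/17.
The server's expected payoff is 16·12/17 + 0·5/17 = 192/17.

192/17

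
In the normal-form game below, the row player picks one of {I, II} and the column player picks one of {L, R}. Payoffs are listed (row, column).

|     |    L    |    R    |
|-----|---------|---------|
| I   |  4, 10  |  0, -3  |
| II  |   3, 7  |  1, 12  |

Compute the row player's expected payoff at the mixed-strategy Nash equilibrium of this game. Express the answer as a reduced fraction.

The column player mixes with probability q on L, chosen so the row player is indifferent: 4q + 0(1−q) = 3q + 1(1−q) gives q = 1/2.
The row player's expected payoff (from either row, since indifferent) is 4·1/2 + 0·1/2 = 2.

2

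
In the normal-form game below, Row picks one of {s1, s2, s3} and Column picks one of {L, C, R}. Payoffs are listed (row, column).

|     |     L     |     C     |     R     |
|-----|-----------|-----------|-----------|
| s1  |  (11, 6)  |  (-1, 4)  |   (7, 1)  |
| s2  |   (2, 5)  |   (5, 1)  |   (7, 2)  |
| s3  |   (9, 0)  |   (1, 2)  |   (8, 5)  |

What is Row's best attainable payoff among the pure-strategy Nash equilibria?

11

(s1, L) is a pure NE (Row: 11 ≥ 9; Column: 6 ≥ 4). Row gets 11.
(s3, R) is a pure NE (Row: 8 ≥ 7; Column: 5 ≥ 2). Row gets 8.
Every other cell has a profitable deviation for at least one player. Highest of {11, 8} is 11.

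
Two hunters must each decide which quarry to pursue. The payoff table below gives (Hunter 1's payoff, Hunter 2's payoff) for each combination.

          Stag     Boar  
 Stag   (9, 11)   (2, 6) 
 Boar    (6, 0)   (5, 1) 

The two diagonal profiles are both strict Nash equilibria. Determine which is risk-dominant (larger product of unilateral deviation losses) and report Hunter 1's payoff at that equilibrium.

At both Stag: Hunter 1 loses 9 − 6 = 3 by deviating; Hunter 2 loses 11 − 6 = 5. Product = 3·5 = 15.
At both Boar: Hunter 1 loses 5 − 2 = 3 by deviating; Hunter 2 loses 1 − 0 = 1. Product = 3·1 = 3.
15 > 3, so both Stag is risk-dominant. Hunter 1's payoff there is 9.

9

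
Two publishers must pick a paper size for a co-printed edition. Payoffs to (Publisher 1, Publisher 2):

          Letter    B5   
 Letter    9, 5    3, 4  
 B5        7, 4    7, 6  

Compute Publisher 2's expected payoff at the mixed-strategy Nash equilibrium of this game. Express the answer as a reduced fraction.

Publisher 1 mixes with probability p on Letter, chosen so Publisher 2 is indifferent: 5p + 4(1−p) = 4p + 6(1−p) gives p = 2/3.
Publisher 2's expected payoff is 5·2/3 + 4·1/3 = 14/3.

14/3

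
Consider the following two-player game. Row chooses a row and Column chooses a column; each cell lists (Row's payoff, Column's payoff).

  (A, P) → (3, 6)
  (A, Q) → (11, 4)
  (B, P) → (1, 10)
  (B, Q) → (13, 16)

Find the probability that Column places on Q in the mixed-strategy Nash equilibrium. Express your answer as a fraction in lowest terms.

1/2

Column's mix q on P must make Row indifferent between A and B.
Row's payoff from A: 3q + 11(1−q). From B: 1q + 13(1−q).
Set equal: 2q = 2(1−q) → q = 2/4 = 1/2.
Probability on Q is 1 − 1/2 = 1/2.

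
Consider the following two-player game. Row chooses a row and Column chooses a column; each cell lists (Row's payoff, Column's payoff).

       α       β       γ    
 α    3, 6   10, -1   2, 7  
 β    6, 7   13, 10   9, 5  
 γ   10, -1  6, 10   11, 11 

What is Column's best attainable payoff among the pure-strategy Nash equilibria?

11

Both β is a pure NE (Row: 13 ≥ 10; Column: 10 ≥ 7). Column gets 10.
Both γ is a pure NE (Row: 11 ≥ 9; Column: 11 ≥ 10). Column gets 11.
Every other cell has a profitable deviation for at least one player. Highest of {10, 11} is 11.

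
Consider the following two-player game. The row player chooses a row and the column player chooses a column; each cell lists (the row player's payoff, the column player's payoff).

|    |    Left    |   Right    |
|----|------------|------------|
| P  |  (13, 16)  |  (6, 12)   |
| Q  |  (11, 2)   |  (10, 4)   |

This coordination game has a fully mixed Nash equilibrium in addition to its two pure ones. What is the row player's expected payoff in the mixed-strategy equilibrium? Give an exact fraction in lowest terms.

32/3

The column player mixes with probability q on Left, chosen so the row player is indifferent: 13q + 6(1−q) = 11q + 10(1−q) gives q = 2/3.
The row player's expected payoff (from either row, since indifferent) is 13·2/3 + 6·1/3 = 32/3.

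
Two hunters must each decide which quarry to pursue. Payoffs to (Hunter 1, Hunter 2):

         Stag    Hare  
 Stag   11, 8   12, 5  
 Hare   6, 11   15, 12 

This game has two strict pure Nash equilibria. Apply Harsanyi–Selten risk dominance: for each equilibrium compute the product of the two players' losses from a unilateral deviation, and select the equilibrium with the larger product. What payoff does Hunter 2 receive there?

At both Stag: Hunter 1 loses 11 − 6 = 5 by deviating; Hunter 2 loses 8 − 5 = 3. Product = 5·3 = 15.
At both Hare: Hunter 1 loses 15 − 12 = 3 by deviating; Hunter 2 loses 12 − 11 = 1. Product = 3·1 = 3.
15 > 3, so both Stag is risk-dominant. Hunter 2's payoff there is 8.

8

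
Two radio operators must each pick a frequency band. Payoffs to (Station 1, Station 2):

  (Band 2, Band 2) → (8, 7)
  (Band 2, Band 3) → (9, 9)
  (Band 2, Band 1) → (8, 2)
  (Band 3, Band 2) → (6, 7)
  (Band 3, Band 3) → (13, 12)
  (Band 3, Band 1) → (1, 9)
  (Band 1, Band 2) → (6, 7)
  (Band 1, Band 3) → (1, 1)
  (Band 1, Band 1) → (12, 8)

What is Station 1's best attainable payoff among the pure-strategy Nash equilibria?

Both Band 3 is a pure NE (Station 1: 13 ≥ 9; Station 2: 12 ≥ 9). Station 1 gets 13.
Both Band 1 is a pure NE (Station 1: 12 ≥ 8; Station 2: 8 ≥ 7). Station 1 gets 12.
Every other cell has a profitable deviation for at least one player. Highest of {13, 12} is 13.

13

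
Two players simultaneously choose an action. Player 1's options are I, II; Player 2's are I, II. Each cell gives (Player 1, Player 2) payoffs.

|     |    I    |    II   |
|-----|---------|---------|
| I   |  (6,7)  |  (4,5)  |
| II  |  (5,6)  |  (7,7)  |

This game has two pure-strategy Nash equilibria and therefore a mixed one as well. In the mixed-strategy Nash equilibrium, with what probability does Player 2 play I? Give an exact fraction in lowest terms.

3/4

Player 2's mix q on I must make Player 1 indifferent between I and II.
Player 1's payoff from I: 6q + 4(1−q). From II: 5q + 7(1−q).
Set equal: 1q = 3(1−q) → q = 3/4.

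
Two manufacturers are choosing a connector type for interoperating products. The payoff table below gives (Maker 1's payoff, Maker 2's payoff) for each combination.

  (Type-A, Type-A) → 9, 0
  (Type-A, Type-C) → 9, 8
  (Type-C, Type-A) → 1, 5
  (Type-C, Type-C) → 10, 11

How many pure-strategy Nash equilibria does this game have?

Both Type-C: Maker 1 gets 10 (best alternative 9); Maker 2 gets 11 (best alternative 5). Neither deviates — NE.
Both Type-A is not a NE: Maker 2 would switch to Type-C (8 > 0).
No other cell survives both best-response checks, so there is 1 pure NE.

1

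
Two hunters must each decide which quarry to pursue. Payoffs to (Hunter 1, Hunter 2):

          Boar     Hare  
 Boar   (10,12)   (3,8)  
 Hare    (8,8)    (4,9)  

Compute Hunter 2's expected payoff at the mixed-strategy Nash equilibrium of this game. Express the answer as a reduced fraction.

44/5

Hunter 1 mixes with probability p on Boar, chosen so Hunter 2 is indifferent: 12p + 8(1−p) = 8p + 9(1−p) gives p = 1/5.
Hunter 2's expected payoff is 12·1/5 + 8·4/5 = 44/5.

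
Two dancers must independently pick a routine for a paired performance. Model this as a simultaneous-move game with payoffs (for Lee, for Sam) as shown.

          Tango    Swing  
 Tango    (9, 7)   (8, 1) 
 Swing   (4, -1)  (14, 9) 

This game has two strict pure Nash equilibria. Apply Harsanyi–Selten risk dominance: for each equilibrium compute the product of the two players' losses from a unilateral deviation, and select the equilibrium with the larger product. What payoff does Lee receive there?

14

At both Tango: Lee loses 9 − 4 = 5 by deviating; Sam loses 7 − 1 = 6. Product = 5·6 = 30.
At both Swing: Lee loses 14 − 8 = 6 by deviating; Sam loses 9 − (-1) = 10. Product = 6·10 = 60.
60 > 30, so both Swing is risk-dominant. Lee's payoff there is 14.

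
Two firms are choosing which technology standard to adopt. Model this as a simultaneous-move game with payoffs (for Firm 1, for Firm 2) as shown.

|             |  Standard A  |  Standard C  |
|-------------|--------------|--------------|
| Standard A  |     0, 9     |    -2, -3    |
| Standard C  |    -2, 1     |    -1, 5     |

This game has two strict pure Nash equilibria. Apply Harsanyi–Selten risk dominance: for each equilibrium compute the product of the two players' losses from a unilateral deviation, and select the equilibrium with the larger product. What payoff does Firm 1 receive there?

At both Standard A: Firm 1 loses 0 − (-2) = 2 by deviating; Firm 2 loses 9 − (-3) = 12. Product = 2·12 = 24.
At both Standard C: Firm 1 loses -1 − (-2) = 1 by deviating; Firm 2 loses 5 − 1 = 4. Product = 1·4 = 4.
24 > 4, so both Standard A is risk-dominant. Firm 1's payoff there is 0.

0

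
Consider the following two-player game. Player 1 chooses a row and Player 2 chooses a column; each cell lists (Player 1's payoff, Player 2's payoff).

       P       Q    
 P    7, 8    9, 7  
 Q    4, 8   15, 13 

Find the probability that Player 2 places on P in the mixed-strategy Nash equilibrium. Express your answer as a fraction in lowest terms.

Player 2's mix q on P must make Player 1 indifferent between P and Q.
Player 1's payoff from P: 7q + 9(1−q). From Q: 4q + 15(1−q).
Set equal: 3q = 6(1−q) → q = 6/9 = 2/3.

2/3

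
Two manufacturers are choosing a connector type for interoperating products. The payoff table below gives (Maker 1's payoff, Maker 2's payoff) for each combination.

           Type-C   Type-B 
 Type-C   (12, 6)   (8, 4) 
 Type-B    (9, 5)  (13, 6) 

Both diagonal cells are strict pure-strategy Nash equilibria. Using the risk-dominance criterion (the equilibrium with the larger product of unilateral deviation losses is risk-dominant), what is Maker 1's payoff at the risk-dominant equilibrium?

12

At both Type-C: Maker 1 loses 12 − 9 = 3 by deviating; Maker 2 loses 6 − 4 = 2. Product = 3·2 = 6.
At both Type-B: Maker 1 loses 13 − 8 = 5 by deviating; Maker 2 loses 6 − 5 = 1. Product = 5·1 = 5.
6 > 5, so both Type-C is risk-dominant. Maker 1's payoff there is 12.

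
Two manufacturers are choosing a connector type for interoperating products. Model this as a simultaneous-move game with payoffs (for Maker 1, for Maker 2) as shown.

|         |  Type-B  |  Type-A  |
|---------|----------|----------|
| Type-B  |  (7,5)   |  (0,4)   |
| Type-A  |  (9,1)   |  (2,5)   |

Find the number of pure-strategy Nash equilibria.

Both Type-A: Maker 1 gets 2 (best alternative 0); Maker 2 gets 5 (best alternative 1). Neither deviates — NE.
Both Type-B is not a NE: Maker 1 would switch to Type-A (9 > 7).
No other cell survives both best-response checks, so there is 1 pure NE.

1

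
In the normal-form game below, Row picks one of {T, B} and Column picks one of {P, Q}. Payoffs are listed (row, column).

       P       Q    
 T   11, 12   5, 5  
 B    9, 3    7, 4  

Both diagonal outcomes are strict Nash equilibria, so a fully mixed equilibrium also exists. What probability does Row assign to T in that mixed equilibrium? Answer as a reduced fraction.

Row's mix p on T must make Column indifferent between P and Q.
Column's payoff from P: 12p + 3(1−p). From Q: 5p + 4(1−p).
Set equal: 7p = 1(1−p) → p = 1/8.

1/8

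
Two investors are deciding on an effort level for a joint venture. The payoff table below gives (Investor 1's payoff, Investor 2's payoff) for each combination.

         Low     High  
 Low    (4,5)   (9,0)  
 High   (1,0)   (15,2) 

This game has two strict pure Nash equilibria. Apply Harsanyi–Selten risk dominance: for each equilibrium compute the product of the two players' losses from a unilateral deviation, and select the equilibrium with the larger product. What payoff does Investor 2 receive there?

5

At both Low: Investor 1 loses 4 − 1 = 3 by deviating; Investor 2 loses 5 − 0 = 5. Product = 3·5 = 15.
At both High: Investor 1 loses 15 − 9 = 6 by deviating; Investor 2 loses 2 − 0 = 2. Product = 6·2 = 12.
15 > 12, so both Low is risk-dominant. Investor 2's payoff there is 5.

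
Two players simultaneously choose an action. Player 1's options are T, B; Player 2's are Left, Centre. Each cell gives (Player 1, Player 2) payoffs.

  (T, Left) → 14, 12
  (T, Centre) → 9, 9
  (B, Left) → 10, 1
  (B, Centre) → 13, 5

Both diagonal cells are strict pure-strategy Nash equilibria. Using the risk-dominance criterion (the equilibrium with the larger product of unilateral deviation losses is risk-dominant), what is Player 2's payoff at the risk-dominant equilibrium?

At (T, Left): Player 1 loses 14 − 10 = 4 by deviating; Player 2 loses 12 − 9 = 3. Product = 4·3 = 12.
At (B, Centre): Player 1 loses 13 − 9 = 4 by deviating; Player 2 loses 5 − 1 = 4. Product = 4·4 = 16.
16 > 12, so (B, Centre) is risk-dominant. Player 2's payoff there is 5.

5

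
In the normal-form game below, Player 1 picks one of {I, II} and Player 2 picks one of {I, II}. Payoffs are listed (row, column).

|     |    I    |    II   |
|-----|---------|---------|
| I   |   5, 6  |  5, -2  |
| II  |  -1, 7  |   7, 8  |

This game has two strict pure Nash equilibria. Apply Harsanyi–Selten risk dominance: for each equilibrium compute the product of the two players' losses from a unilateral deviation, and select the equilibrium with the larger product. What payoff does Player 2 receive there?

At both I: Player 1 loses 5 − (-1) = 6 by deviating; Player 2 loses 6 − (-2) = 8. Product = 6·8 = 48.
At both II: Player 1 loses 7 − 5 = 2 by deviating; Player 2 loses 8 − 7 = 1. Product = 2·1 = 2.
48 > 2, so both I is risk-dominant. Player 2's payoff there is 6.

6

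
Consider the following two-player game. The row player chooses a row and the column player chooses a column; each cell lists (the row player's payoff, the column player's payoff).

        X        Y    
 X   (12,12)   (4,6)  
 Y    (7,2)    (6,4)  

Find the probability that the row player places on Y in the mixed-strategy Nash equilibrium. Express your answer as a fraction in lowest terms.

The row player's mix p on X must make the column player indifferent between X and Y.
The column player's payoff from X: 12p + 2(1−p). From Y: 6p + 4(1−p).
Set equal: 6p = 2(1−p) → p = 2/8 = 1/4.
Probability on Y is 1 − 1/4 = 3/4.

3/4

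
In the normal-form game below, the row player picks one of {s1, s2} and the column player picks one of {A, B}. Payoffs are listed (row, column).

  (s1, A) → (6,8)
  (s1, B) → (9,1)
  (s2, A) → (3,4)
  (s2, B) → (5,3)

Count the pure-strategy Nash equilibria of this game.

(s1, A): the row player gets 6 (best alternative 3); the column player gets 8 (best alternative 1). Neither deviates — NE.
(s2, B) is not a NE: the row player would switch to s1 (9 > 5).
No other cell survives both best-response checks, so there is 1 pure NE.

1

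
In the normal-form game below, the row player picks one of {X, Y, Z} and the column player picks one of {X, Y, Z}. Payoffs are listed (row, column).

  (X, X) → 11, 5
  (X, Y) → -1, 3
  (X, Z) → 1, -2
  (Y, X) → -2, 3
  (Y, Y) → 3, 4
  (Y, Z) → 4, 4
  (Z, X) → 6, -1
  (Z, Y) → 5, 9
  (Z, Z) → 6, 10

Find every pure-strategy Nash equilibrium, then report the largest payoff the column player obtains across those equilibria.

10

Both X is a pure NE (the row player: 11 ≥ 6; the column player: 5 ≥ 3). The column player gets 5.
Both Z is a pure NE (the row player: 6 ≥ 4; the column player: 10 ≥ 9). The column player gets 10.
Every other cell has a profitable deviation for at least one player. Highest of {5, 10} is 10.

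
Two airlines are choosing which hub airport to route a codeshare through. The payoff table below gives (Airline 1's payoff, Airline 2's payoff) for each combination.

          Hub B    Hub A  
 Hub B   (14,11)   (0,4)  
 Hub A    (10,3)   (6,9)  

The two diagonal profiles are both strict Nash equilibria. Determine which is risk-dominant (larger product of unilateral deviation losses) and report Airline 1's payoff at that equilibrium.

At both Hub B: Airline 1 loses 14 − 10 = 4 by deviating; Airline 2 loses 11 − 4 = 7. Product = 4·7 = 28.
At both Hub A: Airline 1 loses 6 − 0 = 6 by deviating; Airline 2 loses 9 − 3 = 6. Product = 6·6 = 36.
36 > 28, so both Hub A is risk-dominant. Airline 1's payoff there is 6.

6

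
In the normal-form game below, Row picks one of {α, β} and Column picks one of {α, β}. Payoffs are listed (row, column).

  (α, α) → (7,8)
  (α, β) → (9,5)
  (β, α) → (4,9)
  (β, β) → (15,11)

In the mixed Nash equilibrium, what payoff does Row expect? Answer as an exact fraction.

Column mixes with probability q on α, chosen so Row is indifferent: 7q + 9(1−q) = 4q + 15(1−q) gives q = 2/3.
Row's expected payoff (from either row, since indifferent) is 7·2/3 + 9·1/3 = 23/3.

23/3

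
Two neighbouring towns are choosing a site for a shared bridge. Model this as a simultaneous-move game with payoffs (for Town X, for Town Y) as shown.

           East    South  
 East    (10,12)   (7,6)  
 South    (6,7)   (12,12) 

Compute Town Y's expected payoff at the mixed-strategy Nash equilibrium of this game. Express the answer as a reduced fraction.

102/11

Town X mixes with probability p on East, chosen so Town Y is indifferent: 12p + 7(1−p) = 6p + 12(1−p) gives p = 5/11.
Town Y's expected payoff is 12·5/11 + 7·6/11 = 102/11.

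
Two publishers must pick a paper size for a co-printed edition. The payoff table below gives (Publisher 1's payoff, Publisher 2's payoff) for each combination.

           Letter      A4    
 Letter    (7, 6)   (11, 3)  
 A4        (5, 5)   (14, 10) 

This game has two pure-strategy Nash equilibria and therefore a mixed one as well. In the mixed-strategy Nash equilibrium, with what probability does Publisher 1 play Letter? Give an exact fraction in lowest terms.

Publisher 1's mix p on Letter must make Publisher 2 indifferent between Letter and A4.
Publisher 2's payoff from Letter: 6p + 5(1−p). From A4: 3p + 10(1−p).
Set equal: 3p = 5(1−p) → p = 5/8.

5/8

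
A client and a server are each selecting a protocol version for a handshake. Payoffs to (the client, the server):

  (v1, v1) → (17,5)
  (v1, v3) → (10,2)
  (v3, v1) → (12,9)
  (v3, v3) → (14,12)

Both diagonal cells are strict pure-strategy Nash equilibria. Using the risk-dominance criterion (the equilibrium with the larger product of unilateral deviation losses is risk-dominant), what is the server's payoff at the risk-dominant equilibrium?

At both v1: the client loses 17 − 12 = 5 by deviating; the server loses 5 − 2 = 3. Product = 5·3 = 15.
At both v3: the client loses 14 − 10 = 4 by deviating; the server loses 12 − 9 = 3. Product = 4·3 = 12.
15 > 12, so both v1 is risk-dominant. The server's payoff there is 5.

5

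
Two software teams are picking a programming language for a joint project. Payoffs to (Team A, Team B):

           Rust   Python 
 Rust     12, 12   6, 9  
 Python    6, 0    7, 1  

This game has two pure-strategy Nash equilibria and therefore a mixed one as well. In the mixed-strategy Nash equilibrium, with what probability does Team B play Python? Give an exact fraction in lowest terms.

Team B's mix q on Rust must make Team A indifferent between Rust and Python.
Team A's payoff from Rust: 12q + 6(1−q). From Python: 6q + 7(1−q).
Set equal: 6q = 1(1−q) → q = 1/7.
Probability on Python is 1 − 1/7 = 6/7.

6/7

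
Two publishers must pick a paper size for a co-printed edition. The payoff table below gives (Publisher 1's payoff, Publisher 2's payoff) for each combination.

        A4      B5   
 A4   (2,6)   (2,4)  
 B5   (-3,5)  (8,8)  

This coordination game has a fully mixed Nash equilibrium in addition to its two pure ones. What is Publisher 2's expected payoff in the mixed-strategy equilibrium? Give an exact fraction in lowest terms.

28/5

Publisher 1 mixes with probability p on A4, chosen so Publisher 2 is indifferent: 6p + 5(1−p) = 4p + 8(1−p) gives p = 3/5.
Publisher 2's expected payoff is 6·3/5 + 5·2/5 = 28/5.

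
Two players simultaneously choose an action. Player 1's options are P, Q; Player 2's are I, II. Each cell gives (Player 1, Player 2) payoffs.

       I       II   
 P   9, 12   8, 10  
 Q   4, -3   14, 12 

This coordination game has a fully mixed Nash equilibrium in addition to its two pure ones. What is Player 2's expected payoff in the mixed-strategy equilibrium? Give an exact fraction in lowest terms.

174/17

Player 1 mixes with probability p on P, chosen so Player 2 is indifferent: 12p + (-3)(1−p) = 10p + 12(1−p) gives p = 15/17.
Player 2's expected payoff is 12·15/17 + (-3)·2/17 = 174/17.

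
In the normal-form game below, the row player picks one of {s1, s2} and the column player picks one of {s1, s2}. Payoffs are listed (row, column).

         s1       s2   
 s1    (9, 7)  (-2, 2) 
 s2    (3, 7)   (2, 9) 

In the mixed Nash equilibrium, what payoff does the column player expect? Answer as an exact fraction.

7

The row player mixes with probability p on s1, chosen so the column player is indifferent: 7p + 7(1−p) = 2p + 9(1−p) gives p = 2/7.
The column player's expected payoff is 7·2/7 + 7·5/7 = 7.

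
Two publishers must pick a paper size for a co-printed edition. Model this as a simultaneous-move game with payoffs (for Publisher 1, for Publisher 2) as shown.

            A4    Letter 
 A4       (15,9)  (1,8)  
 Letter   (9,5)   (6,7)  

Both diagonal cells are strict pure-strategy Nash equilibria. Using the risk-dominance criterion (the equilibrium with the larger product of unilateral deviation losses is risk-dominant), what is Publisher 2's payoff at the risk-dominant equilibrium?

At both A4: Publisher 1 loses 15 − 9 = 6 by deviating; Publisher 2 loses 9 − 8 = 1. Product = 6·1 = 6.
At both Letter: Publisher 1 loses 6 − 1 = 5 by deviating; Publisher 2 loses 7 − 5 = 2. Product = 5·2 = 10.
10 > 6, so both Letter is risk-dominant. Publisher 2's payoff there is 7.

7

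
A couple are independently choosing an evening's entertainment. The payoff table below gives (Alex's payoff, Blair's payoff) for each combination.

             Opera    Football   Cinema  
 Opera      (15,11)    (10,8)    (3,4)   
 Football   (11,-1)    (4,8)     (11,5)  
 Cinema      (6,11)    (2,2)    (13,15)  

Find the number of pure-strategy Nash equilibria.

2

Both Opera: Alex gets 15 (best alternative 11); Blair gets 11 (best alternative 8). Neither deviates — NE.
Both Cinema: Alex gets 13 (best alternative 11); Blair gets 15 (best alternative 11). Neither deviates — NE.
Both Football is not a NE: Alex would switch to Opera (10 > 4).
No other cell survives both best-response checks, so there are 2 pure NE.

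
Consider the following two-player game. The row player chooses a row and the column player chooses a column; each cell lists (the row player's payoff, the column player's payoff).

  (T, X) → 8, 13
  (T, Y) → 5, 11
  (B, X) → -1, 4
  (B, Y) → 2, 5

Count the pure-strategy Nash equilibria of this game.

(T, X): the row player gets 8 (best alternative -1); the column player gets 13 (best alternative 11). Neither deviates — NE.
(B, Y) is not a NE: the row player would switch to T (5 > 2).
No other cell survives both best-response checks, so there is 1 pure NE.

1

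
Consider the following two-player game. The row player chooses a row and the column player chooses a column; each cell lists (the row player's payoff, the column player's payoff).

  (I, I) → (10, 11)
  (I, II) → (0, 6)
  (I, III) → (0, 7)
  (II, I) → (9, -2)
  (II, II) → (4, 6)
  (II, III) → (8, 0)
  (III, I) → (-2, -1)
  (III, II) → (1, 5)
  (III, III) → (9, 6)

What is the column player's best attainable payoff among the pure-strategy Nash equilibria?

11

Both I is a pure NE (the row player: 10 ≥ 9; the column player: 11 ≥ 7). The column player gets 11.
Both II is a pure NE (the row player: 4 ≥ 1; the column player: 6 ≥ 0). The column player gets 6.
Both III is a pure NE (the row player: 9 ≥ 8; the column player: 6 ≥ 5). The column player gets 6.
Every other cell has a profitable deviation for at least one player. Highest of {11, 6, 6} is 11.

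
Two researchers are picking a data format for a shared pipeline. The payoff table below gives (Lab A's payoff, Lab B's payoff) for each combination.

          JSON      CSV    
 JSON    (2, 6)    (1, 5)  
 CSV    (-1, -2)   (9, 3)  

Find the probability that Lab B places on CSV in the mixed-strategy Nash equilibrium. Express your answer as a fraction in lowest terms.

Lab B's mix q on JSON must make Lab A indifferent between JSON and CSV.
Lab A's payoff from JSON: 2q + 1(1−q). From CSV: (-1)q + 9(1−q).
Set equal: 3q = 8(1−q) → q = 8/11.
Probability on CSV is 1 − 8/11 = 3/11.

3/11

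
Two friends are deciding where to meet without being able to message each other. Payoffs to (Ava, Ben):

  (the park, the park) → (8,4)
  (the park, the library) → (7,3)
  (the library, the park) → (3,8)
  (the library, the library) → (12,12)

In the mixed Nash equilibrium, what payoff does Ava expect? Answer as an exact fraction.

Ben mixes with probability q on the park, chosen so Ava is indifferent: 8q + 7(1−q) = 3q + 12(1−q) gives q = 1/2.
Ava's expected payoff (from either row, since indifferent) is 8·1/2 + 7·1/2 = 15/2.

15/2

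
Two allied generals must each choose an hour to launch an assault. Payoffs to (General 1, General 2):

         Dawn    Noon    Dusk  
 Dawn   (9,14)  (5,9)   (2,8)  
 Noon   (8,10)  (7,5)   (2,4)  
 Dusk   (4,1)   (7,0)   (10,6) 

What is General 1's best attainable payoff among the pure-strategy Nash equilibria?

Both Dawn is a pure NE (General 1: 9 ≥ 8; General 2: 14 ≥ 9). General 1 gets 9.
Both Dusk is a pure NE (General 1: 10 ≥ 2; General 2: 6 ≥ 1). General 1 gets 10.
Every other cell has a profitable deviation for at least one player. Highest of {9, 10} is 10.

10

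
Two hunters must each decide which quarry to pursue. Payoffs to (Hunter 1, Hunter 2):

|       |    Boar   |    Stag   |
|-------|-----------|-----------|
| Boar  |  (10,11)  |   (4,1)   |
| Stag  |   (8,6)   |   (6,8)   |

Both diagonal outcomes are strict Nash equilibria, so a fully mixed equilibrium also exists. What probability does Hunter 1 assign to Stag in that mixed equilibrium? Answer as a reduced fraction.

Hunter 1's mix p on Boar must make Hunter 2 indifferent between Boar and Stag.
Hunter 2's payoff from Boar: 11p + 6(1−p). From Stag: 1p + 8(1−p).
Set equal: 10p = 2(1−p) → p = 2/12 = 1/6.
Probability on Stag is 1 − 1/6 = 5/6.

5/6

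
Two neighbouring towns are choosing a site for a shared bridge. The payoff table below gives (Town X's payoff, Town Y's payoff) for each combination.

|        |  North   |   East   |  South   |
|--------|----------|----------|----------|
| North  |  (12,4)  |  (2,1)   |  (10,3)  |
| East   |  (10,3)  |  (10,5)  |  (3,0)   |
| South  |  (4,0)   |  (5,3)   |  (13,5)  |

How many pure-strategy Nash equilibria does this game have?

3

Both North: Town X gets 12 (best alternative 10); Town Y gets 4 (best alternative 3). Neither deviates — NE.
Both East: Town X gets 10 (best alternative 5); Town Y gets 5 (best alternative 3). Neither deviates — NE.
Both South: Town X gets 13 (best alternative 10); Town Y gets 5 (best alternative 3). Neither deviates — NE.
(North, East) is not a NE: Town X would switch to East (10 > 2).
No other cell survives both best-response checks, so there are 3 pure NE.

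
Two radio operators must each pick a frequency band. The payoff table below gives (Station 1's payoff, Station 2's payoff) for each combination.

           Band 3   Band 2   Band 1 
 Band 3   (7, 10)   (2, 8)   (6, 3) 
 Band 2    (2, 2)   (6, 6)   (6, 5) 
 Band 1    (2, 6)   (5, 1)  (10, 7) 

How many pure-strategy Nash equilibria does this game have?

Both Band 3: Station 1 gets 7 (best alternative 2); Station 2 gets 10 (best alternative 8). Neither deviates — NE.
Both Band 2: Station 1 gets 6 (best alternative 5); Station 2 gets 6 (best alternative 5). Neither deviates — NE.
Both Band 1: Station 1 gets 10 (best alternative 6); Station 2 gets 7 (best alternative 6). Neither deviates — NE.
(Band 1, Band 2) is not a NE: Station 1 would switch to Band 2 (6 > 5).
No other cell survives both best-response checks, so there are 3 pure NE.

3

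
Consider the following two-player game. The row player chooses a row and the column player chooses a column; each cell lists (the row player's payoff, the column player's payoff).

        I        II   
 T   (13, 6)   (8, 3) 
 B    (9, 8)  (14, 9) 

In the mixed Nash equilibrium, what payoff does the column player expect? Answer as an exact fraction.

15/2

The row player mixes with probability p on T, chosen so the column player is indifferent: 6p + 8(1−p) = 3p + 9(1−p) gives p = 1/4.
The column player's expected payoff is 6·1/4 + 8·3/4 = 15/2.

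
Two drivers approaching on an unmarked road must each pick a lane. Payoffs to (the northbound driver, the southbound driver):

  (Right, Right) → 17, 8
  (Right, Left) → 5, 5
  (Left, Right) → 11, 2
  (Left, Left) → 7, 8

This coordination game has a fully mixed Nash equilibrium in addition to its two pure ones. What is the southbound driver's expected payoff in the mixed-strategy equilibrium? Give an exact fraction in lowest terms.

6

The northbound driver mixes with probability p on Right, chosen so the southbound driver is indifferent: 8p + 2(1−p) = 5p + 8(1−p) gives p = 2/3.
The southbound driver's expected payoff is 8·2/3 + 2·1/3 = 6.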